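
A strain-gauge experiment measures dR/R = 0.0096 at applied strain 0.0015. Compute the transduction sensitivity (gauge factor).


GF = (dR/R) / epsilon
= 0.0096 / 0.0015
= 6.4000

6.4000


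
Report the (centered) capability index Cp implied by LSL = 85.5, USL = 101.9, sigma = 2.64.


Cp = (USL - LSL) / (6 * sigma)
= (101.9 - 85.5) / (6 * 2.64)
= 16.4000 / 15.8400
= 1.0354

1.0354


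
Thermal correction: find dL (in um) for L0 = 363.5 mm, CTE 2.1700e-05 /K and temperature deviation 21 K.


dL = L * alpha * dT
= 363.5 * 2.1700e-05 * 21
= 0.1656469 mm
dL_um = 0.1656469 * 1000 = 165.6469 um

165.6469


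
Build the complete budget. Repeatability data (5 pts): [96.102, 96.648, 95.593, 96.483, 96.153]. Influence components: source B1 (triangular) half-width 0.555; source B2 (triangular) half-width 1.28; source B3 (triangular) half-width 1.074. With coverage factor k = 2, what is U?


mean = (96.102 + 96.648 + 95.593 + 96.483 + 96.153) / 5 = 96.1958
s = sqrt(sum((x - mean)^2)/(n-1)) = 0.40649932
u_A = s / sqrt(n) = 0.40649932 / sqrt(5) = 0.18179202
u_B1 = 0.555 / sqrt(6) = 0.2265778
u_B2 = 1.28 / sqrt(6) = 0.52255781
u_B3 = 1.074 / sqrt(6) = 0.43845866
uc = sqrt(0.18179202^2 + 0.2265778^2 + 0.52255781^2 + 0.43845866^2) = 0.74141655
U = k * uc = 2 * 0.74141655
U = 1.4828

1.4828


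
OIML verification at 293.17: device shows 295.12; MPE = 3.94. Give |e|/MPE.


e = indication - reference = 295.12 - 293.17 = 1.9500
|e| = 1.9500
ratio = |e| / MPE = 1.9500 / 3.94
ratio = 0.4949

0.4949


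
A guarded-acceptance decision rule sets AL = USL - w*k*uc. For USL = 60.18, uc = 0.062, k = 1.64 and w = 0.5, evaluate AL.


U = k * uc = 1.64 * 0.062 = 0.10168
guard band g = w * U = 0.5 * 0.10168 = 0.05084
AL = USL - g = 60.18 - 0.05084
AL = 60.1292

60.1292


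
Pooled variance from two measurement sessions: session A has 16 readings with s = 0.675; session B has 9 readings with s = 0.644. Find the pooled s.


s_p = sqrt(((n1-1)*s1^2 + (n2-1)*s2^2) / (n1+n2-2))
numerator = (16-1)*0.675^2 + (9-1)*0.644^2 = 6.834375 + 3.317888 = 10.152263
denominator = 16 + 9 - 2 = 23
s_p^2 = 10.152263 / 23 = 0.44140274
s_p = sqrt(0.44140274) = 0.6644

0.6644


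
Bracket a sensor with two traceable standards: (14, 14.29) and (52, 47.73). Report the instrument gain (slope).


slope = (y2 - y1) / (x2 - x1)
= (47.73 - 14.29) / (52 - 14)
= 33.4400 / 38
= 0.8800

0.8800


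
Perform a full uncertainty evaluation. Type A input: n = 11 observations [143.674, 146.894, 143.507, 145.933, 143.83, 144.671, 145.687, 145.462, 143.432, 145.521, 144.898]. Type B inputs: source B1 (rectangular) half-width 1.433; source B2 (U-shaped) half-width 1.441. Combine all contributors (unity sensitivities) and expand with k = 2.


mean = (143.674 + 146.894 + 143.507 + 145.933 + 143.83 + 144.671 + 145.687 + 145.462 + 143.432 + 145.521 + 144.898) / 11 = 144.8644545
s = sqrt(sum((x - mean)^2)/(n-1)) = 1.146559
u_A = s / sqrt(n) = 1.146559 / sqrt(11) = 0.34570055
u_B1 = 1.433 / sqrt(3) = 0.82734294
u_B2 = 1.441 / sqrt(2) = 1.0189409
uc = sqrt(0.34570055^2 + 0.82734294^2 + 1.0189409^2) = 1.3572935
U = k * uc = 2 * 1.3572935
U = 2.7146

2.7146


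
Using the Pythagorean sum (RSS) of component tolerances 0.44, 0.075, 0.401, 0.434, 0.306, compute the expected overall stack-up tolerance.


RSS = sqrt(0.44^2 + 0.075^2 + 0.401^2 + 0.434^2 + 0.306^2)
= sqrt(0.642018)
= 0.8013

0.8013


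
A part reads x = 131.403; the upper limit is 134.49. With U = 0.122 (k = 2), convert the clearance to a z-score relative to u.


u = U / k = 0.122 / 2 = 0.061
margin = |USL - x| = |134.49 - 131.403| = 3.087
z = margin / u = 3.087 / 0.061
z = 50.6066

50.6066


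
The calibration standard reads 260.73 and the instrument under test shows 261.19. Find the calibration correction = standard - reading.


Correction = standard - reading
= 260.73 - 261.19
= -0.4600

-0.4600


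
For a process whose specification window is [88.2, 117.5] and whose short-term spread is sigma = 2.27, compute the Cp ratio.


Cp = (USL - LSL) / (6 * sigma)
= (117.5 - 88.2) / (6 * 2.27)
= 29.3000 / 13.6200
= 2.1512

2.1512


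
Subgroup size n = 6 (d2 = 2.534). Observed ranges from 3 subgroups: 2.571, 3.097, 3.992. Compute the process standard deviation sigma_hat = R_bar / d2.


R_bar = (2.571 + 3.097 + 3.992) / 3
R_bar = 9.66 / 3 = 3.22
sigma_hat = R_bar / d2 = 3.22 / 2.534 = 1.2707

1.2707


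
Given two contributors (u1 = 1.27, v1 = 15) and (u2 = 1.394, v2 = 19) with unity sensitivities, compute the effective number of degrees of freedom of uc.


uc = sqrt(u1^2 + u2^2) = sqrt(1.27^2 + 1.394^2) = 1.885772
v_eff = uc^4 / (u1^4/v1 + u2^4/v2)
= 1.885772^4 / (1.27^4/15 + 1.394^4/19)
= 12.646104 / 0.37217535
v_eff = 33.9789

33.9789


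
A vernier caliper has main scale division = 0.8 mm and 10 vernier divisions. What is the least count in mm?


LC = MSD / n_div
= 0.8 / 10
= 0.0800

0.0800


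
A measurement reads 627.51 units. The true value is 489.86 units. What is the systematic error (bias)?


Systematic error = measured - true
= 627.51 - 489.86
= 137.6500

137.6500


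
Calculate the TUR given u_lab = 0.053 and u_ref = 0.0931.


TUR = u_lab / u_ref
= 0.053 / 0.0931
= 0.5693

0.5693


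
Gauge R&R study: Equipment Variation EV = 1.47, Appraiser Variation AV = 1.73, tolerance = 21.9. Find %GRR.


GRR = sqrt(EV^2 + AV^2) = sqrt(1.47^2 + 1.73^2) = 2.2701982
%GRR = GRR / tol * 100 = 2.2701982 / 21.9 * 100
%GRR = 10.3662

10.3662


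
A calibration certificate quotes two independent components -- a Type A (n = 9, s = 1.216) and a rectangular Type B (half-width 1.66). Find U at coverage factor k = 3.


u_A = s / sqrt(n) = 1.216 / sqrt(9) = 0.40533333
u_B = half_width / sqrt(3) = 1.66 / sqrt(3) = 0.95840145
uc = sqrt(u_A^2 + u_B^2) = sqrt(0.40533333^2 + 0.95840145^2) = 1.0405904
U = k * uc = 3 * 1.0405904
U = 3.1218

3.1218


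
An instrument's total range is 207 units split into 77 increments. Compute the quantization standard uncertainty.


resolution = range / divisions
resolution = 207 / 77 = 2.6883117
u_res = resolution / (2*sqrt(3))
u_res = 2.6883117 / 3.4641016
u_res = 0.7760

0.7760


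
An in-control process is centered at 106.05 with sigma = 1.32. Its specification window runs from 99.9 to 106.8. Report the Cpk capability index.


Cpu = (USL - mean) / (3*sigma) = (106.8 - 106.05) / (3*1.32) = 0.1894
Cpl = (mean - LSL) / (3*sigma) = (106.05 - 99.9) / (3*1.32) = 1.5530
Cpk = min(Cpu, Cpl) = 0.1894

0.1894


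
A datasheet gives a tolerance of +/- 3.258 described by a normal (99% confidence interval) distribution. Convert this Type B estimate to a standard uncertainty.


u_B = half_width / 2.576
u_B = 3.258 / 2.576
u_B = 1.2648

1.2648


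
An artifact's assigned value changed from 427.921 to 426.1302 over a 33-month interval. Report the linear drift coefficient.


rate = (v2 - v1) / months
= (426.1302 - 427.921) / 33
= -1.7908 / 33
= -0.0543

-0.0543


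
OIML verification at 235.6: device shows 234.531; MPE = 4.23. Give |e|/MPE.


e = indication - reference = 234.531 - 235.6 = -1.0690
|e| = 1.0690
ratio = |e| / MPE = 1.0690 / 4.23
ratio = 0.2527

0.2527


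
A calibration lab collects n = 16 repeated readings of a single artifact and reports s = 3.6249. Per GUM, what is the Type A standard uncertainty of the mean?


u_A = s / sqrt(n)
u_A = 3.6249 / sqrt(16)
u_A = 3.6249 / 4
u_A = 0.9062

0.9062


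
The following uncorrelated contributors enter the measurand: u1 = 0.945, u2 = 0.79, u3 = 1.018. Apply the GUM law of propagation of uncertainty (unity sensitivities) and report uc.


uc = sqrt(0.945^2 + 0.79^2 + 1.018^2)
uc = sqrt(2.553449)
uc = 1.5980

1.5980


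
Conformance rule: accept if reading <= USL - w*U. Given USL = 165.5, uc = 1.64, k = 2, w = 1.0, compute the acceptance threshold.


U = k * uc = 2 * 1.64 = 3.28
guard band g = w * U = 1.0 * 3.28 = 3.28
AL = USL - g = 165.5 - 3.28
AL = 162.2200

162.2200


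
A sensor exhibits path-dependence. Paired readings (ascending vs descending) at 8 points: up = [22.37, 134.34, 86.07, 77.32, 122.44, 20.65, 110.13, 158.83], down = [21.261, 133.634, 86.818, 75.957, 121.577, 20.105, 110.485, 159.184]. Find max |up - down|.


|22.37 - 21.261| = 1.1090
|134.34 - 133.634| = 0.7060
|86.07 - 86.818| = 0.7480
|77.32 - 75.957| = 1.3630
|122.44 - 121.577| = 0.8630
|20.65 - 20.105| = 0.5450
|110.13 - 110.485| = 0.3550
|158.83 - 159.184| = 0.3540
hysteresis = max(diffs) = 1.3630

1.3630


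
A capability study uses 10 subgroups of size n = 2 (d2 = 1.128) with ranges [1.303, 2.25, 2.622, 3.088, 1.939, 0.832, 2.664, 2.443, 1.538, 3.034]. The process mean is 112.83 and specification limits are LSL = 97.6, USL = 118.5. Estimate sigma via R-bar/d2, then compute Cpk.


R_bar = (1.303 + 2.25 + 2.622 + 3.088 + 1.939 + 0.832 + 2.664 + 2.443 + 1.538 + 3.034) / 10 = 2.1713
sigma = R_bar / d2 = 2.1713 / 1.128 = 1.9249113
Cp = (USL - LSL)/(6*sigma) = (118.5 - 97.6)/(6*1.9249113) = 1.8096
Cpu = (118.5 - 112.83)/(3*1.9249113) = 0.9819
Cpl = (112.83 - 97.6)/(3*1.9249113) = 2.6374
Cpk = min(Cpu, Cpl) = 0.9819

0.9819


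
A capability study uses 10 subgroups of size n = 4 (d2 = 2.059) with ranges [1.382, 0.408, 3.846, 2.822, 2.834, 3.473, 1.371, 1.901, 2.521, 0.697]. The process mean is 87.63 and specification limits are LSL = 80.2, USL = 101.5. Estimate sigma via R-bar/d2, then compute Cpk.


R_bar = (1.382 + 0.408 + 3.846 + 2.822 + 2.834 + 3.473 + 1.371 + 1.901 + 2.521 + 0.697) / 10 = 2.1255
sigma = R_bar / d2 = 2.1255 / 2.059 = 1.0322972
Cp = (USL - LSL)/(6*sigma) = (101.5 - 80.2)/(6*1.0322972) = 3.4389
Cpu = (101.5 - 87.63)/(3*1.0322972) = 4.4787
Cpl = (87.63 - 80.2)/(3*1.0322972) = 2.3992
Cpk = min(Cpu, Cpl) = 2.3992

2.3992


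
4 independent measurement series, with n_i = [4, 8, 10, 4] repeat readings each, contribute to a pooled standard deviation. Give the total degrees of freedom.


nu = sum_i (n_i - 1)
nu = ((4 - 1) + (8 - 1) + (10 - 1) + (4 - 1))
nu = 3 + 7 + 9 + 3
nu = 22

22


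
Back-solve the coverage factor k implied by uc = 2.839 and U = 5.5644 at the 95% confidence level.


k = U / uc
k = 5.5644 / 2.839
k = 1.96

1.96


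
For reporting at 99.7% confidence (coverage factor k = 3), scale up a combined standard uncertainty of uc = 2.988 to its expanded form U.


U = k * uc
U = 3 * 2.988
U = 8.9640

8.9640


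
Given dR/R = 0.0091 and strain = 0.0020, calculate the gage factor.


GF = (dR/R) / epsilon
= 0.0091 / 0.0020
= 4.5500

4.5500


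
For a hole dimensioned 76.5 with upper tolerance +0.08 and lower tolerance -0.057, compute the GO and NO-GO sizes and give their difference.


GO = nominal - lower_tol (smallest hole = maximum material condition)
GO = 76.5 - 0.057 = 76.443
NO-GO = nominal + upper_tol (largest hole = least material condition)
NO-GO = 76.5 + 0.08 = 76.58
spread = NO-GO - GO = 76.58 - 76.443 = 0.1370

0.1370


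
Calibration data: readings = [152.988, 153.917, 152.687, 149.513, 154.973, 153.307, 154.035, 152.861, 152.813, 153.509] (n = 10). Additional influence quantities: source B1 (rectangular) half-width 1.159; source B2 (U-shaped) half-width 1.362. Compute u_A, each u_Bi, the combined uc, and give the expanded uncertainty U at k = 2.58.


mean = (152.988 + 153.917 + 152.687 + 149.513 + 154.973 + 153.307 + 154.035 + 152.861 + 152.813 + 153.509) / 10 = 153.0603
s = sqrt(sum((x - mean)^2)/(n-1)) = 1.4311372
u_A = s / sqrt(n) = 1.4311372 / sqrt(10) = 0.45256532
u_B1 = 1.159 / sqrt(3) = 0.66914896
u_B2 = 1.362 / sqrt(2) = 0.96307944
uc = sqrt(0.45256532^2 + 0.66914896^2 + 0.96307944^2) = 1.2570194
U = k * uc = 2.58 * 1.2570194
U = 3.2431

3.2431


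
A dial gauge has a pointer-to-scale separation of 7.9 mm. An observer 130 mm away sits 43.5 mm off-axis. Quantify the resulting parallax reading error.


error = h * offset / d
= 7.9 * 43.5 / 130
= 2.6435

2.6435


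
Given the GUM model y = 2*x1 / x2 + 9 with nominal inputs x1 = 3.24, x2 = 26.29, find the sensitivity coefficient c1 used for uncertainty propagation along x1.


y = 2*x1 / x2 + 9
dy/dx1 = 2/x2
Evaluate at x2 = 26.29: c1 = 2 / 26.29
c1 = 0.0761

0.0761


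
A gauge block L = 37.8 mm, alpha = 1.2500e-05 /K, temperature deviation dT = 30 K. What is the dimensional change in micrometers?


dL = L * alpha * dT
= 37.8 * 1.2500e-05 * 30
= 0.0141750 mm
dL_um = 0.0141750 * 1000 = 14.1750 um

14.1750


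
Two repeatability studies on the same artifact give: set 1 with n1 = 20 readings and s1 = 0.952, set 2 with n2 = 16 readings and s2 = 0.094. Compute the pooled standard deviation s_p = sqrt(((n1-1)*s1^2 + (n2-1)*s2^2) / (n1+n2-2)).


s_p = sqrt(((n1-1)*s1^2 + (n2-1)*s2^2) / (n1+n2-2))
numerator = (20-1)*0.952^2 + (16-1)*0.094^2 = 17.219776 + 0.13254 = 17.352316
denominator = 20 + 16 - 2 = 34
s_p^2 = 17.352316 / 34 = 0.51036224
s_p = sqrt(0.51036224) = 0.7144

0.7144


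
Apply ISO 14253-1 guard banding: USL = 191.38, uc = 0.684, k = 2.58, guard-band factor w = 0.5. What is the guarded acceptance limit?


U = k * uc = 2.58 * 0.684 = 1.76472
guard band g = w * U = 0.5 * 1.76472 = 0.88236
AL = USL - g = 191.38 - 0.88236
AL = 190.4976

190.4976


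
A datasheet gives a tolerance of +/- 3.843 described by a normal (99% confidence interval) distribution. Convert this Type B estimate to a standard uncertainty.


u_B = half_width / 2.576
u_B = 3.843 / 2.576
u_B = 1.4918

1.4918


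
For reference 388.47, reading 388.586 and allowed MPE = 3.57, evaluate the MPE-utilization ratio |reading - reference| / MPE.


e = indication - reference = 388.586 - 388.47 = 0.1160
|e| = 0.1160
ratio = |e| / MPE = 0.1160 / 3.57
ratio = 0.0325

0.0325


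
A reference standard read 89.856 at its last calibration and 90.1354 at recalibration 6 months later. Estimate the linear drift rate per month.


rate = (v2 - v1) / months
= (90.1354 - 89.856) / 6
= 0.2794 / 6
= 0.0466

0.0466


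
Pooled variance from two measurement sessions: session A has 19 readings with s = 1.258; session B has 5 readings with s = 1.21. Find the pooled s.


s_p = sqrt(((n1-1)*s1^2 + (n2-1)*s2^2) / (n1+n2-2))
numerator = (19-1)*1.258^2 + (5-1)*1.21^2 = 28.486152 + 5.8564 = 34.342552
denominator = 19 + 5 - 2 = 22
s_p^2 = 34.342552 / 22 = 1.5610251
s_p = sqrt(1.5610251) = 1.2494

1.2494


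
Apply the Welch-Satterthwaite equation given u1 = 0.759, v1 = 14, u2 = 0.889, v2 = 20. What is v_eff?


uc = sqrt(u1^2 + u2^2) = sqrt(0.759^2 + 0.889^2) = 1.168932
v_eff = uc^4 / (u1^4/v1 + u2^4/v2)
= 1.168932^4 / (0.759^4/14 + 0.889^4/20)
= 1.8670545 / 0.054935315
v_eff = 33.9864

33.9864


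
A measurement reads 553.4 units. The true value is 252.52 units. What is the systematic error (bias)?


Systematic error = measured - true
= 553.4 - 252.52
= 300.8800

300.8800


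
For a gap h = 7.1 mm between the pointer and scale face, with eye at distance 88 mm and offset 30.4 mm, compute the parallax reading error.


error = h * offset / d
= 7.1 * 30.4 / 88
= 2.4527

2.4527


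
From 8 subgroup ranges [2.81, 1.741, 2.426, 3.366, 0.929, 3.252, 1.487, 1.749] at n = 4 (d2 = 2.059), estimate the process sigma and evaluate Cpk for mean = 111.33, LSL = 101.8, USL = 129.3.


R_bar = (2.81 + 1.741 + 2.426 + 3.366 + 0.929 + 3.252 + 1.487 + 1.749) / 8 = 2.22
sigma = R_bar / d2 = 2.22 / 2.059 = 1.0781933
Cp = (USL - LSL)/(6*sigma) = (129.3 - 101.8)/(6*1.0781933) = 4.2509
Cpu = (129.3 - 111.33)/(3*1.0781933) = 5.5556
Cpl = (111.33 - 101.8)/(3*1.0781933) = 2.9463
Cpk = min(Cpu, Cpl) = 2.9463

2.9463


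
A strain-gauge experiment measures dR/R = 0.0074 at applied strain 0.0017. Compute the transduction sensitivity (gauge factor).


GF = (dR/R) / epsilon
= 0.0074 / 0.0017
= 4.3529

4.3529


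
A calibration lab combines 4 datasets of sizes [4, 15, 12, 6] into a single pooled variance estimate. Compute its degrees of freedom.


nu = sum_i (n_i - 1)
nu = ((4 - 1) + (15 - 1) + (12 - 1) + (6 - 1))
nu = 3 + 14 + 11 + 5
nu = 33

33


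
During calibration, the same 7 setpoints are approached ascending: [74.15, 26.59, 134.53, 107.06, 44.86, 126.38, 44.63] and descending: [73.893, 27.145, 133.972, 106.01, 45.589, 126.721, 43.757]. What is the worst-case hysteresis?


|74.15 - 73.893| = 0.2570
|26.59 - 27.145| = 0.5550
|134.53 - 133.972| = 0.5580
|107.06 - 106.01| = 1.0500
|44.86 - 45.589| = 0.7290
|126.38 - 126.721| = 0.3410
|44.63 - 43.757| = 0.8730
hysteresis = max(diffs) = 1.0500

1.0500


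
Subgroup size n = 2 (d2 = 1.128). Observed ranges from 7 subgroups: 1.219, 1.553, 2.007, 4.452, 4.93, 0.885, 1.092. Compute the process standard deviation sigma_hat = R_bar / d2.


R_bar = (1.219 + 1.553 + 2.007 + 4.452 + 4.93 + 0.885 + 1.092) / 7
R_bar = 16.138 / 7 = 2.3054286
sigma_hat = R_bar / d2 = 2.3054286 / 1.128 = 2.0438

2.0438


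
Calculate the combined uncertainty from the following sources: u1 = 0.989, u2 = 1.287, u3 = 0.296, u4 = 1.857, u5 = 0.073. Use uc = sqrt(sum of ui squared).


uc = sqrt(0.989^2 + 1.287^2 + 0.296^2 + 1.857^2 + 0.073^2)
uc = sqrt(6.175884)
uc = 2.4851

2.4851


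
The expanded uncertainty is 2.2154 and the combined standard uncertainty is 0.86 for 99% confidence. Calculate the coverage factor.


k = U / uc
k = 2.2154 / 0.86
k = 2.576

2.576


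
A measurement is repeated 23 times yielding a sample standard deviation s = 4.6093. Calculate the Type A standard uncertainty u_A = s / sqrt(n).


u_A = s / sqrt(n)
u_A = 4.6093 / sqrt(23)
u_A = 4.6093 / 4.7958315
u_A = 0.9611

0.9611


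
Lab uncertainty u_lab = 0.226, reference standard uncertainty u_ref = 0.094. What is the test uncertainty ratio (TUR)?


TUR = u_lab / u_ref
= 0.226 / 0.094
= 2.4043

2.4043


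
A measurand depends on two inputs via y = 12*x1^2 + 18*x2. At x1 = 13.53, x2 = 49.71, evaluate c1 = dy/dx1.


y = 12*x1^2 + 18*x2
dy/dx1 = 2*12*x1
Evaluate at x1 = 13.53: c1 = 24 * 13.53
c1 = 324.7200

324.7200


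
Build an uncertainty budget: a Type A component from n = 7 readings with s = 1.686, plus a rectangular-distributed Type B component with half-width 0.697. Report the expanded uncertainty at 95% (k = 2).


u_A = s / sqrt(n) = 1.686 / sqrt(7) = 0.6372481
u_B = half_width / sqrt(3) = 0.697 / sqrt(3) = 0.40241314
uc = sqrt(u_A^2 + u_B^2) = sqrt(0.6372481^2 + 0.40241314^2) = 0.753672
U = k * uc = 2 * 0.753672
U = 1.5073

1.5073


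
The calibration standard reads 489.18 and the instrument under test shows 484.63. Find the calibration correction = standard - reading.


Correction = standard - reading
= 489.18 - 484.63
= 4.5500

4.5500


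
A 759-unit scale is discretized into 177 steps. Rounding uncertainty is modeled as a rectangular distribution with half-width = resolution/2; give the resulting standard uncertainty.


resolution = range / divisions
resolution = 759 / 177 = 4.2881356
u_res = resolution / (2*sqrt(3))
u_res = 4.2881356 / 3.4641016
u_res = 1.2379

1.2379


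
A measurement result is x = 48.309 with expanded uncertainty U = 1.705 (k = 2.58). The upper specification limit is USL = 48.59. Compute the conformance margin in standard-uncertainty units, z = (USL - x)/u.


u = U / k = 1.705 / 2.58 = 0.66085271
margin = |USL - x| = |48.59 - 48.309| = 0.281
z = margin / u = 0.281 / 0.66085271
z = 0.4252

0.4252


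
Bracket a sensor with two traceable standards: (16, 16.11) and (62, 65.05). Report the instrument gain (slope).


slope = (y2 - y1) / (x2 - x1)
= (65.05 - 16.11) / (62 - 16)
= 48.9400 / 46
= 1.0639

1.0639


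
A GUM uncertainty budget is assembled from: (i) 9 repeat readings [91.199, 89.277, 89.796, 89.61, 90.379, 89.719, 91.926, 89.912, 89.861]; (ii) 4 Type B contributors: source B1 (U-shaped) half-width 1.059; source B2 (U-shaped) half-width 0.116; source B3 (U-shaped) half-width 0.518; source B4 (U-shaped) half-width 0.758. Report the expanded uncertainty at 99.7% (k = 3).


mean = (91.199 + 89.277 + 89.796 + 89.61 + 90.379 + 89.719 + 91.926 + 89.912 + 89.861) / 9 = 90.18655556
s = sqrt(sum((x - mean)^2)/(n-1)) = 0.85146655
u_A = s / sqrt(n) = 0.85146655 / sqrt(9) = 0.28382218
u_B1 = 1.059 / sqrt(2) = 0.74882608
u_B2 = 0.116 / sqrt(2) = 0.082024387
u_B3 = 0.518 / sqrt(2) = 0.36628131
u_B4 = 0.758 / sqrt(2) = 0.53598694
uc = sqrt(0.28382218^2 + 0.74882608^2 + 0.082024387^2 + 0.36628131^2 + 0.53598694^2) = 1.0341506
U = k * uc = 3 * 1.0341506
U = 3.1025

3.1025


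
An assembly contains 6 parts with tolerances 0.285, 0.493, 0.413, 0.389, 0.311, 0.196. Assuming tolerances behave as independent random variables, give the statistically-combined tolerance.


RSS = sqrt(0.285^2 + 0.493^2 + 0.413^2 + 0.389^2 + 0.311^2 + 0.196^2)
= sqrt(0.781301)
= 0.8839

0.8839


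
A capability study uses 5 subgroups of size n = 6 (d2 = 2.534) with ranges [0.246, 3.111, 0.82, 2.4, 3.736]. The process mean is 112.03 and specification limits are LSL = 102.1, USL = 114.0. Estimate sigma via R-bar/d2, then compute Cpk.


R_bar = (0.246 + 3.111 + 0.82 + 2.4 + 3.736) / 5 = 2.0626
sigma = R_bar / d2 = 2.0626 / 2.534 = 0.81397001
Cp = (USL - LSL)/(6*sigma) = (114.0 - 102.1)/(6*0.81397001) = 2.4366
Cpu = (114.0 - 112.03)/(3*0.81397001) = 0.8067
Cpl = (112.03 - 102.1)/(3*0.81397001) = 4.0665
Cpk = min(Cpu, Cpl) = 0.8067

0.8067


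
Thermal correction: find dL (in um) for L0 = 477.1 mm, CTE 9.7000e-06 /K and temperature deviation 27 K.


dL = L * alpha * dT
= 477.1 * 9.7000e-06 * 27
= 0.1249525 mm
dL_um = 0.1249525 * 1000 = 124.9525 um

124.9525


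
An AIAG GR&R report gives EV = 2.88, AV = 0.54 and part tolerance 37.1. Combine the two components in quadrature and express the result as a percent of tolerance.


GRR = sqrt(EV^2 + AV^2) = sqrt(2.88^2 + 0.54^2) = 2.9301877
%GRR = GRR / tol * 100 = 2.9301877 / 37.1 * 100
%GRR = 7.8981

7.8981


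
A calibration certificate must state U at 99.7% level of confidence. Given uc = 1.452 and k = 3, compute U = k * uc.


U = k * uc
U = 3 * 1.452
U = 4.3560

4.3560


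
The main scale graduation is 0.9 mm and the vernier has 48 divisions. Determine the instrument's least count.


LC = MSD / n_div
= 0.9 / 48
= 0.0187

0.0187


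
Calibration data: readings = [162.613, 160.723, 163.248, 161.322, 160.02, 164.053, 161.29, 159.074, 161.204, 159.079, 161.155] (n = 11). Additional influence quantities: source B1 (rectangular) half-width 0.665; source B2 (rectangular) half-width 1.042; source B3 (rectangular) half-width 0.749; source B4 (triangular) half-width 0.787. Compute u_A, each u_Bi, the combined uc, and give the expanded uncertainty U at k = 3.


mean = (162.613 + 160.723 + 163.248 + 161.322 + 160.02 + 164.053 + 161.29 + 159.074 + 161.204 + 159.079 + 161.155) / 11 = 161.2528182
s = sqrt(sum((x - mean)^2)/(n-1)) = 1.5799768
u_A = s / sqrt(n) = 1.5799768 / sqrt(11) = 0.47638093
u_B1 = 0.665 / sqrt(3) = 0.38393793
u_B2 = 1.042 / sqrt(3) = 0.60159898
u_B3 = 0.749 / sqrt(3) = 0.43243535
u_B4 = 0.787 / sqrt(6) = 0.3212914
uc = sqrt(0.47638093^2 + 0.38393793^2 + 0.60159898^2 + 0.43243535^2 + 0.3212914^2) = 1.0131619
U = k * uc = 3 * 1.0131619
U = 3.0395

3.0395


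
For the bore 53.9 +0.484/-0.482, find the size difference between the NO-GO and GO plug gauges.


GO = nominal - lower_tol (smallest hole = maximum material condition)
GO = 53.9 - 0.482 = 53.418
NO-GO = nominal + upper_tol (largest hole = least material condition)
NO-GO = 53.9 + 0.484 = 54.384
spread = NO-GO - GO = 54.384 - 53.418 = 0.9660

0.9660


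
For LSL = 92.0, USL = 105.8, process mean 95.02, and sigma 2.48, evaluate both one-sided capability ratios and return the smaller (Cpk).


Cpu = (USL - mean) / (3*sigma) = (105.8 - 95.02) / (3*2.48) = 1.4489
Cpl = (mean - LSL) / (3*sigma) = (95.02 - 92.0) / (3*2.48) = 0.4059
Cpk = min(Cpu, Cpl) = 0.4059

0.4059


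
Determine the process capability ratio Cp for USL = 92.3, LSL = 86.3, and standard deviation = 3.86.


Cp = (USL - LSL) / (6 * sigma)
= (92.3 - 86.3) / (6 * 3.86)
= 6.0000 / 23.1600
= 0.2591

0.2591


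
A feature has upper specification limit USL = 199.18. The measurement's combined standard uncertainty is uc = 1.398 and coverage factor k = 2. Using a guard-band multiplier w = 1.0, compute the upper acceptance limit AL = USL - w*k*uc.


U = k * uc = 2 * 1.398 = 2.796
guard band g = w * U = 1.0 * 2.796 = 2.796
AL = USL - g = 199.18 - 2.796
AL = 196.3840

196.3840


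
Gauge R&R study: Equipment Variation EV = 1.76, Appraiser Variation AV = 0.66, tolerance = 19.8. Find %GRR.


GRR = sqrt(EV^2 + AV^2) = sqrt(1.76^2 + 0.66^2) = 1.8796808
%GRR = GRR / tol * 100 = 1.8796808 / 19.8 * 100
%GRR = 9.4933

9.4933


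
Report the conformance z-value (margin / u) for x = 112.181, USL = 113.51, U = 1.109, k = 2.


u = U / k = 1.109 / 2 = 0.5545
margin = |USL - x| = |113.51 - 112.181| = 1.329
z = margin / u = 1.329 / 0.5545
z = 2.3968

2.3968


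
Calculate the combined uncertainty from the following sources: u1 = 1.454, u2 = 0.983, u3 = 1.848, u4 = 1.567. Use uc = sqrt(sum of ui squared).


uc = sqrt(1.454^2 + 0.983^2 + 1.848^2 + 1.567^2)
uc = sqrt(8.950998)
uc = 2.9918

2.9918


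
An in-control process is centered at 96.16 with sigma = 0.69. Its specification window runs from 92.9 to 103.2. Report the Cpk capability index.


Cpu = (USL - mean) / (3*sigma) = (103.2 - 96.16) / (3*0.69) = 3.4010
Cpl = (mean - LSL) / (3*sigma) = (96.16 - 92.9) / (3*0.69) = 1.5749
Cpk = min(Cpu, Cpl) = 1.5749

1.5749


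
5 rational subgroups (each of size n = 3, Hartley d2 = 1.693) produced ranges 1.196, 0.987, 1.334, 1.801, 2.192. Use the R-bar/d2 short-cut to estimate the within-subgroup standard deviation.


R_bar = (1.196 + 0.987 + 1.334 + 1.801 + 2.192) / 5
R_bar = 7.51 / 5 = 1.502
sigma_hat = R_bar / d2 = 1.502 / 1.693 = 0.8872

0.8872


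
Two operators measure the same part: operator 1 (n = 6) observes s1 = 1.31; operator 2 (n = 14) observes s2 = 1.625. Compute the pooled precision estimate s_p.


s_p = sqrt(((n1-1)*s1^2 + (n2-1)*s2^2) / (n1+n2-2))
numerator = (6-1)*1.31^2 + (14-1)*1.625^2 = 8.5805 + 34.328125 = 42.908625
denominator = 6 + 14 - 2 = 18
s_p^2 = 42.908625 / 18 = 2.3838125
s_p = sqrt(2.3838125) = 1.5440

1.5440


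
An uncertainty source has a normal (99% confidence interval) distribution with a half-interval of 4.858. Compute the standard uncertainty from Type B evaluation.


u_B = half_width / 2.576
u_B = 4.858 / 2.576
u_B = 1.8859

1.8859


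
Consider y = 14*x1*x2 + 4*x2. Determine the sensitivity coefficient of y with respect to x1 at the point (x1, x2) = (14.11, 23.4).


y = 14*x1*x2 + 4*x2
dy/dx1 = 14*x2
Evaluate at x2 = 23.4: c1 = 14 * 23.4
c1 = 327.6000

327.6000


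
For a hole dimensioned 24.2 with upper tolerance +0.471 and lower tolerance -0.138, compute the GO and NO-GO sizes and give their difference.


GO = nominal - lower_tol (smallest hole = maximum material condition)
GO = 24.2 - 0.138 = 24.062
NO-GO = nominal + upper_tol (largest hole = least material condition)
NO-GO = 24.2 + 0.471 = 24.671
spread = NO-GO - GO = 24.671 - 24.062 = 0.6090

0.6090


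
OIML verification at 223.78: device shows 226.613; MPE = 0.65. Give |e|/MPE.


e = indication - reference = 226.613 - 223.78 = 2.8330
|e| = 2.8330
ratio = |e| / MPE = 2.8330 / 0.65
ratio = 4.3585

4.3585


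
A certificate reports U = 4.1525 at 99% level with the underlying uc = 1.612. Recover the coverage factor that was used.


k = U / uc
k = 4.1525 / 1.612
k = 2.576

2.576


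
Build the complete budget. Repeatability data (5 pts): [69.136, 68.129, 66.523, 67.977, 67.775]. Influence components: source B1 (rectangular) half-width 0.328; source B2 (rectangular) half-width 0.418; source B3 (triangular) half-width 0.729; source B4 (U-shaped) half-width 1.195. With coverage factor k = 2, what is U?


mean = (69.136 + 68.129 + 66.523 + 67.977 + 67.775) / 5 = 67.908
s = sqrt(sum((x - mean)^2)/(n-1)) = 0.93508021
u_A = s / sqrt(n) = 0.93508021 / sqrt(5) = 0.41818058
u_B1 = 0.328 / sqrt(3) = 0.18937089
u_B2 = 0.418 / sqrt(3) = 0.24133241
u_B3 = 0.729 / sqrt(6) = 0.297613
u_B4 = 1.195 / sqrt(2) = 0.8449926
uc = sqrt(0.41818058^2 + 0.18937089^2 + 0.24133241^2 + 0.297613^2 + 0.8449926^2) = 1.0351636
U = k * uc = 2 * 1.0351636
U = 2.0703

2.0703


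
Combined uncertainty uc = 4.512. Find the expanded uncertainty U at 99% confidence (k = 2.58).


U = k * uc
U = 2.58 * 4.512
U = 11.6410

11.6410


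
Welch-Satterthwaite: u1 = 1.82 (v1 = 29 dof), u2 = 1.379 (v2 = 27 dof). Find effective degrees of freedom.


uc = sqrt(u1^2 + u2^2) = sqrt(1.82^2 + 1.379^2) = 2.2834275
v_eff = uc^4 / (u1^4/v1 + u2^4/v2)
= 2.2834275^4 / (1.82^4/29 + 1.379^4/27)
= 27.186225 / 0.51227937
v_eff = 53.0691

53.0691


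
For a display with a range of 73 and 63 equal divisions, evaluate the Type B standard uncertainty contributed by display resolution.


resolution = range / divisions
resolution = 73 / 63 = 1.1587302
u_res = resolution / (2*sqrt(3))
u_res = 1.1587302 / 3.4641016
u_res = 0.3345

0.3345


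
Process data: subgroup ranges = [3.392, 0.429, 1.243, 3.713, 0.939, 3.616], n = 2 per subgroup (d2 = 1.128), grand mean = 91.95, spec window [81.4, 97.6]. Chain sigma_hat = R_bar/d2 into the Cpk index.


R_bar = (3.392 + 0.429 + 1.243 + 3.713 + 0.939 + 3.616) / 6 = 2.222
sigma = R_bar / d2 = 2.222 / 1.128 = 1.9698582
Cp = (USL - LSL)/(6*sigma) = (97.6 - 81.4)/(6*1.9698582) = 1.3707
Cpu = (97.6 - 91.95)/(3*1.9698582) = 0.9561
Cpl = (91.95 - 81.4)/(3*1.9698582) = 1.7852
Cpk = min(Cpu, Cpl) = 0.9561

0.9561


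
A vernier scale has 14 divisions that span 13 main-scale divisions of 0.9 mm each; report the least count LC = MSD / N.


LC = MSD / n_div
= 0.9 / 14
= 0.0643

0.0643


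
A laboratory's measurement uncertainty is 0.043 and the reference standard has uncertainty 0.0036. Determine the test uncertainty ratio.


TUR = u_lab / u_ref
= 0.043 / 0.0036
= 11.9444

11.9444


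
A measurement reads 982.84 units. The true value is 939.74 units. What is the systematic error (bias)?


Systematic error = measured - true
= 982.84 - 939.74
= 43.1000

43.1000


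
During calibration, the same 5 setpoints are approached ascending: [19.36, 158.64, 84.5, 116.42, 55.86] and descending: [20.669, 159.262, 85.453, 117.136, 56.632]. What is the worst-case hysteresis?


|19.36 - 20.669| = 1.3090
|158.64 - 159.262| = 0.6220
|84.5 - 85.453| = 0.9530
|116.42 - 117.136| = 0.7160
|55.86 - 56.632| = 0.7720
hysteresis = max(diffs) = 1.3090

1.3090


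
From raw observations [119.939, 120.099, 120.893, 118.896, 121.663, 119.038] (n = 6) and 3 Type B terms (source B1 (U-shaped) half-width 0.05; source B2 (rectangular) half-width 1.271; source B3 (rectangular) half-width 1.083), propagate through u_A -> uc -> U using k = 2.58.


mean = (119.939 + 120.099 + 120.893 + 118.896 + 121.663 + 119.038) / 6 = 120.088
s = sqrt(sum((x - mean)^2)/(n-1)) = 1.0653015
u_A = s / sqrt(n) = 1.0653015 / sqrt(6) = 0.43490752
u_B1 = 0.05 / sqrt(2) = 0.035355339
u_B2 = 1.271 / sqrt(3) = 0.73381219
u_B3 = 1.083 / sqrt(3) = 0.62527034
uc = sqrt(0.43490752^2 + 0.035355339^2 + 0.73381219^2 + 0.62527034^2) = 1.0582239
U = k * uc = 2.58 * 1.0582239
U = 2.7302

2.7302


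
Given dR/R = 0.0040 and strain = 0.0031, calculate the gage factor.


GF = (dR/R) / epsilon
= 0.0040 / 0.0031
= 1.2903

1.2903


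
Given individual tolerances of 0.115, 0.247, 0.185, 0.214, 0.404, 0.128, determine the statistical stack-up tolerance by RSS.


RSS = sqrt(0.115^2 + 0.247^2 + 0.185^2 + 0.214^2 + 0.404^2 + 0.128^2)
= sqrt(0.333855)
= 0.5778

0.5778


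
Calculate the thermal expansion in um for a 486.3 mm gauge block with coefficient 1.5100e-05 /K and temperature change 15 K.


dL = L * alpha * dT
= 486.3 * 1.5100e-05 * 15
= 0.1101469 mm
dL_um = 0.1101469 * 1000 = 110.1469 um

110.1469


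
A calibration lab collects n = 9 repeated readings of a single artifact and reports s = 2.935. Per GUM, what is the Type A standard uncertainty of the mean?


u_A = s / sqrt(n)
u_A = 2.935 / sqrt(9)
u_A = 2.935 / 3
u_A = 0.9783

0.9783


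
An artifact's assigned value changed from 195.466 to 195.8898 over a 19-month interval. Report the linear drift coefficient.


rate = (v2 - v1) / months
= (195.8898 - 195.466) / 19
= 0.4238 / 19
= 0.0223

0.0223


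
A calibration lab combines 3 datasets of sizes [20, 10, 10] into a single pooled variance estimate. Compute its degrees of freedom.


nu = sum_i (n_i - 1)
nu = ((20 - 1) + (10 - 1) + (10 - 1))
nu = 19 + 9 + 9
nu = 37

37


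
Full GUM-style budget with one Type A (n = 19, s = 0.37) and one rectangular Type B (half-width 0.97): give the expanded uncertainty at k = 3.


u_A = s / sqrt(n) = 0.37 / sqrt(19) = 0.084883822
u_B = half_width / sqrt(3) = 0.97 / sqrt(3) = 0.56002976
uc = sqrt(u_A^2 + u_B^2) = sqrt(0.084883822^2 + 0.56002976^2) = 0.56642616
U = k * uc = 3 * 0.56642616
U = 1.6993

1.6993


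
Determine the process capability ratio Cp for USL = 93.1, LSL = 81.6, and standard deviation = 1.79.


Cp = (USL - LSL) / (6 * sigma)
= (93.1 - 81.6) / (6 * 1.79)
= 11.5000 / 10.7400
= 1.0708

1.0708


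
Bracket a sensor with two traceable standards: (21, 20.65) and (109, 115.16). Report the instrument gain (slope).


slope = (y2 - y1) / (x2 - x1)
= (115.16 - 20.65) / (109 - 21)
= 94.5100 / 88
= 1.0740

1.0740


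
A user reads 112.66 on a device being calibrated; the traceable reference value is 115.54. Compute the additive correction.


Correction = standard - reading
= 115.54 - 112.66
= 2.8800

2.8800


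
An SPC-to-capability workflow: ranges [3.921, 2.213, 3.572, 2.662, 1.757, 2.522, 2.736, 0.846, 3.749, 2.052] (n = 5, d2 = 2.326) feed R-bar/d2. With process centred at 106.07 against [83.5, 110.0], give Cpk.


R_bar = (3.921 + 2.213 + 3.572 + 2.662 + 1.757 + 2.522 + 2.736 + 0.846 + 3.749 + 2.052) / 10 = 2.603
sigma = R_bar / d2 = 2.603 / 2.326 = 1.1190886
Cp = (USL - LSL)/(6*sigma) = (110.0 - 83.5)/(6*1.1190886) = 3.9467
Cpu = (110.0 - 106.07)/(3*1.1190886) = 1.1706
Cpl = (106.07 - 83.5)/(3*1.1190886) = 6.7227
Cpk = min(Cpu, Cpl) = 1.1706

1.1706


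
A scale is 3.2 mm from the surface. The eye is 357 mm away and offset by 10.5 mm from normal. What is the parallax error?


error = h * offset / d
= 3.2 * 10.5 / 357
= 0.0941

0.0941


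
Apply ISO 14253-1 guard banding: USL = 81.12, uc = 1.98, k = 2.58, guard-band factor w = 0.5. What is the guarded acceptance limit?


U = k * uc = 2.58 * 1.98 = 5.1084
guard band g = w * U = 0.5 * 5.1084 = 2.5542
AL = USL - g = 81.12 - 2.5542
AL = 78.5658

78.5658


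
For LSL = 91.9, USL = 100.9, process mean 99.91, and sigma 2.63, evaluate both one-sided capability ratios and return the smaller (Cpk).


Cpu = (USL - mean) / (3*sigma) = (100.9 - 99.91) / (3*2.63) = 0.1255
Cpl = (mean - LSL) / (3*sigma) = (99.91 - 91.9) / (3*2.63) = 1.0152
Cpk = min(Cpu, Cpl) = 0.1255

0.1255


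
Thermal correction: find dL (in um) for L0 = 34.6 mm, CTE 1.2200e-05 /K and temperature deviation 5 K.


dL = L * alpha * dT
= 34.6 * 1.2200e-05 * 5
= 0.0021106 mm
dL_um = 0.0021106 * 1000 = 2.1106 um

2.1106


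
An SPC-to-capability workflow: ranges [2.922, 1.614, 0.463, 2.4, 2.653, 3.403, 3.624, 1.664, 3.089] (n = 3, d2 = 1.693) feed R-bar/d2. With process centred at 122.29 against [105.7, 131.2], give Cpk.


R_bar = (2.922 + 1.614 + 0.463 + 2.4 + 2.653 + 3.403 + 3.624 + 1.664 + 3.089) / 9 = 2.4257778
sigma = R_bar / d2 = 2.4257778 / 1.693 = 1.432828
Cp = (USL - LSL)/(6*sigma) = (131.2 - 105.7)/(6*1.432828) = 2.9662
Cpu = (131.2 - 122.29)/(3*1.432828) = 2.0728
Cpl = (122.29 - 105.7)/(3*1.432828) = 3.8595
Cpk = min(Cpu, Cpl) = 2.0728

2.0728


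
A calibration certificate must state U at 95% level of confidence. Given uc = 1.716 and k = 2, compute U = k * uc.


U = k * uc
U = 2 * 1.716
U = 3.4320

3.4320


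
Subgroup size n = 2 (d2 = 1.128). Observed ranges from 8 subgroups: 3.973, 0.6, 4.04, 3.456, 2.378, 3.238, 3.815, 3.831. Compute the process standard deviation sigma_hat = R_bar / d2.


R_bar = (3.973 + 0.6 + 4.04 + 3.456 + 2.378 + 3.238 + 3.815 + 3.831) / 8
R_bar = 25.331 / 8 = 3.166375
sigma_hat = R_bar / d2 = 3.166375 / 1.128 = 2.8071

2.8071


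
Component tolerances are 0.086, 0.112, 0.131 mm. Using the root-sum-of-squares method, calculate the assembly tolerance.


RSS = sqrt(0.086^2 + 0.112^2 + 0.131^2)
= sqrt(0.037101)
= 0.1926

0.1926


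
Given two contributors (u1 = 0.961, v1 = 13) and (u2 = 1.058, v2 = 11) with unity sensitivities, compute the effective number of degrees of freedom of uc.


uc = sqrt(u1^2 + u2^2) = sqrt(0.961^2 + 1.058^2) = 1.4292953
v_eff = uc^4 / (u1^4/v1 + u2^4/v2)
= 1.4292953^4 / (0.961^4/13 + 1.058^4/11)
= 4.1733793 / 0.17951389
v_eff = 23.2482

23.2482


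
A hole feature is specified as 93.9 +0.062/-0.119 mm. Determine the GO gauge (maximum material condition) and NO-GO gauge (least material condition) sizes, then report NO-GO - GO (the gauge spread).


GO = nominal - lower_tol (smallest hole = maximum material condition)
GO = 93.9 - 0.119 = 93.781
NO-GO = nominal + upper_tol (largest hole = least material condition)
NO-GO = 93.9 + 0.062 = 93.962
spread = NO-GO - GO = 93.962 - 93.781 = 0.1810

0.1810


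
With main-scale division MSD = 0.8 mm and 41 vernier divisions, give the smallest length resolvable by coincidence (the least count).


LC = MSD / n_div
= 0.8 / 41
= 0.0195

0.0195


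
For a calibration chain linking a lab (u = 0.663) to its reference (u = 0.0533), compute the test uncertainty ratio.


TUR = u_lab / u_ref
= 0.663 / 0.0533
= 12.4390

12.4390


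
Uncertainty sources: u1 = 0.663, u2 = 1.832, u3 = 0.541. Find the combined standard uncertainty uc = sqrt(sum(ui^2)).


uc = sqrt(0.663^2 + 1.832^2 + 0.541^2)
uc = sqrt(4.088474)
uc = 2.0220

2.0220


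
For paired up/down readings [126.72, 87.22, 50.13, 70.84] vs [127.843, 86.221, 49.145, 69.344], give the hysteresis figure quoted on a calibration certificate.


|126.72 - 127.843| = 1.1230
|87.22 - 86.221| = 0.9990
|50.13 - 49.145| = 0.9850
|70.84 - 69.344| = 1.4960
hysteresis = max(diffs) = 1.4960

1.4960


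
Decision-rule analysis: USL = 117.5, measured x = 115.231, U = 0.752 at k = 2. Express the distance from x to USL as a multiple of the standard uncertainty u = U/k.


u = U / k = 0.752 / 2 = 0.376
margin = |USL - x| = |117.5 - 115.231| = 2.269
z = margin / u = 2.269 / 0.376
z = 6.0346

6.0346


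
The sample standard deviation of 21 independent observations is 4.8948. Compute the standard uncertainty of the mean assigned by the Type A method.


u_A = s / sqrt(n)
u_A = 4.8948 / sqrt(21)
u_A = 4.8948 / 4.5825757
u_A = 1.0681

1.0681


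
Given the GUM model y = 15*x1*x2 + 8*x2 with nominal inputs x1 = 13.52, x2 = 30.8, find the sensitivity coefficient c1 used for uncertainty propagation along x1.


y = 15*x1*x2 + 8*x2
dy/dx1 = 15*x2
Evaluate at x2 = 30.8: c1 = 15 * 30.8
c1 = 462.0000

462.0000


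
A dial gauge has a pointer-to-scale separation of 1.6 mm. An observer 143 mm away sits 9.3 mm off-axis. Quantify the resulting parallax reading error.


error = h * offset / d
= 1.6 * 9.3 / 143
= 0.1041

0.1041


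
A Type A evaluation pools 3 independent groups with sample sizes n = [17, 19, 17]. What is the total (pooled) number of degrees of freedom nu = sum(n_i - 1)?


nu = sum_i (n_i - 1)
nu = ((17 - 1) + (19 - 1) + (17 - 1))
nu = 16 + 18 + 16
nu = 50

50


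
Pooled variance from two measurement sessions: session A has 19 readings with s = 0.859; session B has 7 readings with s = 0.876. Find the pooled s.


s_p = sqrt(((n1-1)*s1^2 + (n2-1)*s2^2) / (n1+n2-2))
numerator = (19-1)*0.859^2 + (7-1)*0.876^2 = 13.281858 + 4.604256 = 17.886114
denominator = 19 + 7 - 2 = 24
s_p^2 = 17.886114 / 24 = 0.74525475
s_p = sqrt(0.74525475) = 0.8633

0.8633


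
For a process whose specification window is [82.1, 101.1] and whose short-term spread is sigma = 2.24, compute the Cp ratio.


Cp = (USL - LSL) / (6 * sigma)
= (101.1 - 82.1) / (6 * 2.24)
= 19.0000 / 13.4400
= 1.4137

1.4137
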